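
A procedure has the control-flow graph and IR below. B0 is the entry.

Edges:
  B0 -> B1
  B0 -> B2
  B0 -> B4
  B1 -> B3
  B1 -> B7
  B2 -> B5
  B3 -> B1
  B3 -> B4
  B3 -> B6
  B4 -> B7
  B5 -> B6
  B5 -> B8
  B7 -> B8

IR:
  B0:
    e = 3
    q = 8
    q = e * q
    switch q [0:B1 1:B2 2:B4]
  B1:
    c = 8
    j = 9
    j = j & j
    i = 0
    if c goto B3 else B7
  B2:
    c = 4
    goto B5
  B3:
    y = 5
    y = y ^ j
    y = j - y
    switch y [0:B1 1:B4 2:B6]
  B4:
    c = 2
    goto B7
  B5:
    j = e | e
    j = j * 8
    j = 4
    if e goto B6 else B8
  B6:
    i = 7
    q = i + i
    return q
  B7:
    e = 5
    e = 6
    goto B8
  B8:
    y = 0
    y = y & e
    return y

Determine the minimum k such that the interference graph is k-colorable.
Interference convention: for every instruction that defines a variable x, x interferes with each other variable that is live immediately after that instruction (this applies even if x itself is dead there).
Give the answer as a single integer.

def/use:
  B0: def={e,q} ue=∅
  B1: def={c,i,j} ue=∅
  B2: def={c} ue=∅
  B3: def={y} ue={j}
  B4: def={c} ue=∅
  B5: def={j} ue={e}
  B6: def={i,q} ue=∅
  B7: def={e} ue=∅
  B8: def={y} ue={e}

Liveness:
  B0: in=∅ out={e}
  B1: in=∅ out={j}
  B2: in={e} out={e}
  B3: in={j} out=∅
  B4: in=∅ out=∅
  B5: in={e} out={e}
  B6: in=∅ out=∅
  B7: in=∅ out={e}
  B8: in={e} out=∅

Interfere edges:
  c↔{e,i,j}
  e↔{c,j,q,y}
  i↔{c,j}
  j↔{c,e,i,y}
  q↔{e}
  y↔{e,j}

Registers:
  lower bound: {c,e,j} mutually conflict ⇒ χ ≥ 3
  assign c→R2 e→R0 i→R0 j→R1 q→R1 y→R2 — no edge inside a register ⇒ χ ≤ 3
  χ = 3

Answer: 3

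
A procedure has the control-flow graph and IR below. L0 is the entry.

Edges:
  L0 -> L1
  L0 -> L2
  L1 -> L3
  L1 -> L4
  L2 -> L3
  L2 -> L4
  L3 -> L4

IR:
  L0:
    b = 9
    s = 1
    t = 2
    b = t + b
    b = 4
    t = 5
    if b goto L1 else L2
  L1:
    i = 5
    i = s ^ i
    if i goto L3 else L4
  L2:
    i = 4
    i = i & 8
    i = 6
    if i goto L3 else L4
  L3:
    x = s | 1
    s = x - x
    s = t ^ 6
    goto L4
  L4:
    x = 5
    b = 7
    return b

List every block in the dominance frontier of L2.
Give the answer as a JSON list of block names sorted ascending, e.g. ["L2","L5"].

idom tree: L1←L0 L2←L0 L3←L0 L4←L0
Dom∩ at merges:
  L3: preds {L1,L2}: {L0,L1} ∩ {L0,L2} = {L0}; idom=L0
  L4: preds {L1,L2,L3}: {L0,L1} ∩ {L0,L2} ∩ {L0,L3} = {L0}; idom=L0

DF walk-up:
  L3←L1: walk L1 to L0
  L3←L2: walk L2 to L0
  L4←L1: walk L1 to L0
  L4←L2: walk L2 to L0
  L4←L3: walk L3 to L0
  DF(L0)=∅
  DF(L1)={L3,L4}
  DF(L2)={L3,L4}
  DF(L3)={L4}
  DF(L4)=∅

DF(L2) = ["L3", "L4"]

Answer: ["L3", "L4"]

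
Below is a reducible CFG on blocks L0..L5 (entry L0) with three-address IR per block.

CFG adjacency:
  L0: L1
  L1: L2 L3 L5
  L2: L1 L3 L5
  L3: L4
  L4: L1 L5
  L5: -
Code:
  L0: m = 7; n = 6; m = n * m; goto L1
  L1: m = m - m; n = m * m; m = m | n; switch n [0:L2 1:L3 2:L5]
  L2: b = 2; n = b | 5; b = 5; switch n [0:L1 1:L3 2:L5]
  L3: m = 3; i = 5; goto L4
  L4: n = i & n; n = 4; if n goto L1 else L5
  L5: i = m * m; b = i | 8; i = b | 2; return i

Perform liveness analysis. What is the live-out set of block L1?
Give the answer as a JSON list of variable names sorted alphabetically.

Answer: ["m", "n"]

Analysis:
def/use:
  L0: {m,n} / ∅
  L1: {m,n} / {m}
  L2: {b,n} / ∅
  L3: {i,m} / ∅
  L4: {n} / {i,n}
  L5: {b,i} / {m}

Live sets:
  L0: in=∅ out={m}
  L1: in={m} out={m,n}
  L2: in={m} out={m,n}
  L3: in={n} out={i,m,n}
  L4: in={i,m,n} out={m}
  L5: in={m} out=∅

live-out(L1) = ["m", "n"]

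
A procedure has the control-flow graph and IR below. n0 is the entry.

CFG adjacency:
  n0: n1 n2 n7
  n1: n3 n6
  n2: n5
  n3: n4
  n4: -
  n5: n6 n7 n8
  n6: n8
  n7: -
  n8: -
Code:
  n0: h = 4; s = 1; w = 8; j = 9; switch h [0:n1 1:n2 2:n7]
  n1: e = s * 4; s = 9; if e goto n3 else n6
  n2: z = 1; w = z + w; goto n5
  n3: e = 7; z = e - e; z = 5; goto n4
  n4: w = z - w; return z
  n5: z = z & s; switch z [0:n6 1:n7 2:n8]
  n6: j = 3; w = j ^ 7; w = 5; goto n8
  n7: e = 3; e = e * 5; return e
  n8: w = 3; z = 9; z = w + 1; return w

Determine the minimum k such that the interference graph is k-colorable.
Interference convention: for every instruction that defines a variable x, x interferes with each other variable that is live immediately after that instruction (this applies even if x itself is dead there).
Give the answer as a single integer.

Answer: 4

Derivation:
def/use:
  n0: {h,j,s,w} / ∅
  n1: {e,s} / {s}
  n2: {w,z} / {w}
  n3: {e,z} / ∅
  n4: {w} / {w,z}
  n5: {z} / {s,z}
  n6: {j,w} / ∅
  n7: {e} / ∅
  n8: {w,z} / ∅

Liveness:
  n0 li=∅ lo={s,w}
  n1 li={s,w} lo={w}
  n2 li={s,w} lo={s,z}
  n3 li={w} lo={w,z}
  n4 li={w,z} lo=∅
  n5 li={s,z} lo=∅
  n6 li=∅ lo=∅
  n7 li=∅ lo=∅
  n8 li=∅ lo=∅

Interfere edges:
  e — {s,w}
  h — {j,s,w}
  j — {h,s,w}
  s — {e,h,j,w,z}
  w — {e,h,j,s,z}
  z — {s,w}

Colouring:
  {h,j,s,w} pairwise interfere (4-clique) ⇒ χ ≥ 4
  4-colouring: R0={s}  R1={w}  R2={e,h,z}  R3={j}
  χ = 4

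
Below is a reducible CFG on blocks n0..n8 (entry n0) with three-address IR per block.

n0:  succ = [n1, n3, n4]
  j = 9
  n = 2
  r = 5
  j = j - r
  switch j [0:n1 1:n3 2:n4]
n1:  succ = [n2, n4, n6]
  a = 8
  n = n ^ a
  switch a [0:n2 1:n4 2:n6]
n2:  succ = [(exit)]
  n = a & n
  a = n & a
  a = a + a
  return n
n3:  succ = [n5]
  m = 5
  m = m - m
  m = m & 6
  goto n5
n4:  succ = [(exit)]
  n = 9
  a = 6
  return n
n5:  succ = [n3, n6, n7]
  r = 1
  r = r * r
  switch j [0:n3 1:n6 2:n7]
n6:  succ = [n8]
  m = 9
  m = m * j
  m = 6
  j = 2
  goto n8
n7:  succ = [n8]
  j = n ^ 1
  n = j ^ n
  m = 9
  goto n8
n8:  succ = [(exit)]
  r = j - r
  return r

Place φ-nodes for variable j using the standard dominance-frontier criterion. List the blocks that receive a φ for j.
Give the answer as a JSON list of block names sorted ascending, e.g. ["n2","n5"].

Answer: ["n8"]

Derivation:
idom tree: n1←n0 n2←n1 n3←n0 n4←n0 n5←n3 n6←n0 n7←n5 n8←n0
Dom∩ at merges:
  n3: preds {n0,n5}: {n0} ∩ {n0,n3,n5} = {n0}; idom=n0
  n4: preds {n0,n1}: {n0} ∩ {n0,n1} = {n0}; idom=n0
  n6: preds {n1,n5}: {n0,n1} ∩ {n0,n3,n5} = {n0}; idom=n0
  n8: preds {n6,n7}: {n0,n6} ∩ {n0,n3,n5,n7} = {n0}; idom=n0

DF derivation:
  join n3 pred n0: · stop@n0
  join n3 pred n5: n5→n3 stop@n0
  join n4 pred n0: · stop@n0
  join n4 pred n1: n1 stop@n0
  join n6 pred n1: n1 stop@n0
  join n6 pred n5: n5→n3 stop@n0
  join n8 pred n6: n6 stop@n0
  join n8 pred n7: n7→n5→n3 stop@n0
  DF(n0)=∅
  DF(n1)={n4,n6}
  DF(n2)=∅
  DF(n3)={n3,n6,n8}
  DF(n4)=∅
  DF(n5)={n3,n6,n8}
  DF(n6)={n8}
  DF(n7)={n8}
  DF(n8)=∅

φ for j: defs {n0,n6,n7}
  DF⁺ = {n8}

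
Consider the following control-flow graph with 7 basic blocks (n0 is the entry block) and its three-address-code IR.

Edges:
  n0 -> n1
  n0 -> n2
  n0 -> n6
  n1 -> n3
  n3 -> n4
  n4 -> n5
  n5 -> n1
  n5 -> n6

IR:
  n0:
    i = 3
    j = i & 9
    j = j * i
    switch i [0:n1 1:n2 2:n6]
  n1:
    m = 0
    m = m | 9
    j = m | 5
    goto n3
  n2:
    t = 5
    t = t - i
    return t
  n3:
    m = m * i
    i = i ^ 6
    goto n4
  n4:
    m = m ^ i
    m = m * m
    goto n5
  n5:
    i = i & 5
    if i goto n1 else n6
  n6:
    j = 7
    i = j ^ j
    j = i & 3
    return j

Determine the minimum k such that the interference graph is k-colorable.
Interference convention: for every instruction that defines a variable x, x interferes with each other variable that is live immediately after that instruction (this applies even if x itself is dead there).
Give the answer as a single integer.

Answer: 3

Analysis:
Per-block:
  n0: def={i,j} ue=∅
  n1: def={j,m} ue=∅
  n2: def={t} ue={i}
  n3: def={i,m} ue={i,m}
  n4: def={m} ue={i,m}
  n5: def={i} ue={i}
  n6: def={i,j} ue=∅

Live sets:
  n0 li=∅ lo={i}
  n1 li={i} lo={i,m}
  n2 li={i} lo=∅
  n3 li={i,m} lo={i,m}
  n4 li={i,m} lo={i}
  n5 li={i} lo={i}
  n6 li=∅ lo=∅

Conflict graph:
  i: {j,m,t}
  j: {i,m}
  m: {i,j}
  t: {i}

Chromatic number:
  {i,j,m} pairwise interfere (3-clique) ⇒ χ ≥ 3
  3-colouring: r0={i}  r1={j,t}  r2={m}
  χ = 3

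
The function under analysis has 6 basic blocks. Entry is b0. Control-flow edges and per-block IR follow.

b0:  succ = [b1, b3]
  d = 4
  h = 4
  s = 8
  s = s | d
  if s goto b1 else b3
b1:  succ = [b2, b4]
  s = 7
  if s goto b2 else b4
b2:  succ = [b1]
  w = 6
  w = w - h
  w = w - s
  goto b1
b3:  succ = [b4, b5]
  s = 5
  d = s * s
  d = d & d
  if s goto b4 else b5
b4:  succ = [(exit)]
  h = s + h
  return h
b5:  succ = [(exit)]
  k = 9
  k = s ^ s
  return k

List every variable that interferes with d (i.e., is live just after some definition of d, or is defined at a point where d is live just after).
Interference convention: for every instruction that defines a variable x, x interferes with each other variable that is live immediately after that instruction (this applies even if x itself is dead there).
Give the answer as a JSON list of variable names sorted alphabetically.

Answer: ["h", "s"]

Analysis:
Per-block:
  b0 def {d,h,s} use ∅
  b1 def {s} use ∅
  b2 def {w} use {h,s}
  b3 def {d,s} use ∅
  b4 def {h} use {h,s}
  b5 def {k} use {s}

Live sets:
  b0 li=∅ lo={h}
  b1 li={h} lo={h,s}
  b2 li={h,s} lo={h}
  b3 li={h} lo={h,s}
  b4 li={h,s} lo=∅
  b5 li={s} lo=∅

Interference:
  d — {h,s}
  h — {d,s,w}
  k — {s}
  s — {d,h,k,w}
  w — {h,s}

N(d) = ["h", "s"]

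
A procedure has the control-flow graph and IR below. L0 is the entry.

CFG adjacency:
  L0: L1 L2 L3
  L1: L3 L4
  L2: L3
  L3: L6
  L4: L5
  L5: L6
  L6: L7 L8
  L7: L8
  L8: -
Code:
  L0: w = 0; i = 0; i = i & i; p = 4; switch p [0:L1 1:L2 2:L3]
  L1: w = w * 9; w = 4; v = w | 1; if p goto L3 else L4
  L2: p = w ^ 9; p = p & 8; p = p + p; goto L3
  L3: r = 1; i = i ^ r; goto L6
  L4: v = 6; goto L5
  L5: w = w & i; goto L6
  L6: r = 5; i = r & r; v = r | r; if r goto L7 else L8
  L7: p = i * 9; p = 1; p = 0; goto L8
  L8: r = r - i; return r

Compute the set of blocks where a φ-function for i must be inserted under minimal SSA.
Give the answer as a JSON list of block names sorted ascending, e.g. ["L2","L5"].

idom tree: L1←L0 L2←L0 L3←L0 L4←L1 L5←L4 L6←L0 L7←L6 L8←L6
Join-block Dom:
  L3: preds {L0,L1,L2}: {L0} ∩ {L0,L1} ∩ {L0,L2} = {L0}; idom=L0
  L6: preds {L3,L5}: {L0,L3} ∩ {L0,L1,L4,L5} = {L0}; idom=L0
  L8: preds {L6,L7}: {L0,L6} ∩ {L0,L6,L7} = {L0,L6}; idom=L6

DF derivation:
  join L3 pred L0: · stop@L0
  join L3 pred L1: L1 stop@L0
  join L3 pred L2: L2 stop@L0
  join L6 pred L3: L3 stop@L0
  join L6 pred L5: L5→L4→L1 stop@L0
  join L8 pred L6: · stop@L6
  join L8 pred L7: L7 stop@L6
  L0 → ∅
  L1 → {L3,L6}
  L2 → {L3}
  L3 → {L6}
  L4 → {L6}
  L5 → {L6}
  L6 → ∅
  L7 → {L8}
  L8 → ∅

φ for i: defs {L0,L3,L6}
  DF⁺ = {L6}

Answer: ["L6"]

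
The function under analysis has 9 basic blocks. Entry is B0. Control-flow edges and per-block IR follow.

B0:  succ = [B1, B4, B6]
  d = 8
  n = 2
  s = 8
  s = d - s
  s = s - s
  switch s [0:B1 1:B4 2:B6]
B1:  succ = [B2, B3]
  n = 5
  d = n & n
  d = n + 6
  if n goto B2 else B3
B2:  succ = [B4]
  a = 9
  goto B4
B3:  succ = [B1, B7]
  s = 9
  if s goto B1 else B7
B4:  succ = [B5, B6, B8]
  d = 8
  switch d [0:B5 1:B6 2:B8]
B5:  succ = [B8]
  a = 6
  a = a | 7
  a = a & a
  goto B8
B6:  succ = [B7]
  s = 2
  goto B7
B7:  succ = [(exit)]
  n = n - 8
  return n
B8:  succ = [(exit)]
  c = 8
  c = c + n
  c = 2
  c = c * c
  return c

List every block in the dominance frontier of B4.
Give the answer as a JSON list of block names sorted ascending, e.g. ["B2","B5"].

Answer: ["B6"]

Derivation:
idom tree: B1←B0 B2←B1 B3←B1 B4←B0 B5←B4 B6←B0 B7←B0 B8←B4
Join-block Dom:
  B1: preds {B0,B3}: {B0} ∩ {B0,B1,B3} = {B0}; idom=B0
  B4: preds {B0,B2}: {B0} ∩ {B0,B1,B2} = {B0}; idom=B0
  B6: preds {B0,B4}: {B0} ∩ {B0,B4} = {B0}; idom=B0
  B7: preds {B3,B6}: {B0,B1,B3} ∩ {B0,B6} = {B0}; idom=B0
  B8: preds {B4,B5}: {B0,B4} ∩ {B0,B4,B5} = {B0,B4}; idom=B4

DF derivation:
  B1←B0: walk · to B0
  B1←B3: walk B3→B1 to B0
  B4←B0: walk · to B0
  B4←B2: walk B2→B1 to B0
  B6←B0: walk · to B0
  B6←B4: walk B4 to B0
  B7←B3: walk B3→B1 to B0
  B7←B6: walk B6 to B0
  B8←B4: walk · to B4
  B8←B5: walk B5 to B4
  B0: DF=∅
  B1: DF={B1,B4,B7}
  B2: DF={B4}
  B3: DF={B1,B7}
  B4: DF={B6}
  B5: DF={B8}
  B6: DF={B7}
  B7: DF=∅
  B8: DF=∅

DF(B4) = ["B6"]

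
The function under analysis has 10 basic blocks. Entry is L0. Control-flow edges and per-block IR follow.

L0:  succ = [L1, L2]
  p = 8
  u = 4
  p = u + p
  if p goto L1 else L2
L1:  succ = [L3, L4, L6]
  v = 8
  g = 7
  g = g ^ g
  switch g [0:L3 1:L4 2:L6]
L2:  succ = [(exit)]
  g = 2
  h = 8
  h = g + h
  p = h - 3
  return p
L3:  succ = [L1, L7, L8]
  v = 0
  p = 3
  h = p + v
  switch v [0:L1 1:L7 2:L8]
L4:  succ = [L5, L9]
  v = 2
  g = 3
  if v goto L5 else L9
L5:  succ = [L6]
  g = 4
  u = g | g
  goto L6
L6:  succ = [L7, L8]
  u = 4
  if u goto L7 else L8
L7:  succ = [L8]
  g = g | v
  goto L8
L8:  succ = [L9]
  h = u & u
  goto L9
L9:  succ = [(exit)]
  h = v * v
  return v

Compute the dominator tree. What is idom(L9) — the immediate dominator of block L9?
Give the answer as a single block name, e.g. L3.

idom tree: L1←L0 L2←L0 L3←L1 L4←L1 L5←L4 L6←L1 L7←L1 L8←L1 L9←L1
Dom∩ at merges:
  L1: preds {L0,L3}: {L0} ∩ {L0,L1,L3} = {L0}; idom=L0
  L6: preds {L1,L5}: {L0,L1} ∩ {L0,L1,L4,L5} = {L0,L1}; idom=L1
  L7: preds {L3,L6}: {L0,L1,L3} ∩ {L0,L1,L6} = {L0,L1}; idom=L1
  L8: preds {L3,L6,L7}: {L0,L1,L3} ∩ {L0,L1,L6} ∩ {L0,L1,L7} = {L0,L1}; idom=L1
  L9: preds {L4,L8}: {L0,L1,L4} ∩ {L0,L1,L8} = {L0,L1}; idom=L1

idom(L9) = L1

Answer: L1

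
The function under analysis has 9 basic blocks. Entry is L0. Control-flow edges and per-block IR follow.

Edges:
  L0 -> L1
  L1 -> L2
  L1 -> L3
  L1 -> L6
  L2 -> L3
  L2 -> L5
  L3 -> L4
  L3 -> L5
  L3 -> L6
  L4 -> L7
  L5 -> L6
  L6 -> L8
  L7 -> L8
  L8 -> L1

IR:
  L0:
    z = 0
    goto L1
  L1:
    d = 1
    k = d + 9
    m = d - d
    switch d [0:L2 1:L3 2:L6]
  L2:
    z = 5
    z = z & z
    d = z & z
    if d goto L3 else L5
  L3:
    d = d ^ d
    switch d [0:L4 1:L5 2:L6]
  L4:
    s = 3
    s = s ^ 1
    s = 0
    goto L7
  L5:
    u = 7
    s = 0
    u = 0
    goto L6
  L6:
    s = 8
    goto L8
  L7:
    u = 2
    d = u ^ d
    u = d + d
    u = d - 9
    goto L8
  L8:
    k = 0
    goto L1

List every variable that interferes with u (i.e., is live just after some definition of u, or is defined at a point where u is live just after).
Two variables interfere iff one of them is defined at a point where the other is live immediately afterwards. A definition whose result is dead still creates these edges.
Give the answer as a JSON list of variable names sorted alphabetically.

def/use:
  L0: def={z} ue=∅
  L1: def={d,k,m} ue=∅
  L2: def={d,z} ue=∅
  L3: def={d} ue={d}
  L4: def={s} ue=∅
  L5: def={s,u} ue=∅
  L6: def={s} ue=∅
  L7: def={d,u} ue={d}
  L8: def={k} ue=∅

Backward fixpoint:
  L0 li=∅ lo=∅
  L1 li=∅ lo={d}
  L2 li=∅ lo={d}
  L3 li={d} lo={d}
  L4 li={d} lo={d}
  L5 li=∅ lo=∅
  L6 li=∅ lo=∅
  L7 li={d} lo=∅
  L8 li=∅ lo=∅

Conflict graph:
  d↔{k,m,s,u}
  k↔{d}
  m↔{d}
  s↔{d}
  u↔{d}
  z↔∅

N(u) = ["d"]

Answer: ["d"]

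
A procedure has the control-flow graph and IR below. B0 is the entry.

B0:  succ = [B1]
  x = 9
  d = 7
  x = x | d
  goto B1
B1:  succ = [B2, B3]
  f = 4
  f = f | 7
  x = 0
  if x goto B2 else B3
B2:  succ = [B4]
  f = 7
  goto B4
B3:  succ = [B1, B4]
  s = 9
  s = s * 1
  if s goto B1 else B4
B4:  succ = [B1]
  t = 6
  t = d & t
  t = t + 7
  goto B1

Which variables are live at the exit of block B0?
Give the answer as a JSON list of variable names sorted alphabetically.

Answer: ["d"]

Working:
Per-block:
  B0 def {d,x} use ∅
  B1 def {f,x} use ∅
  B2 def {f} use ∅
  B3 def {s} use ∅
  B4 def {t} use {d}

Backward fixpoint:
  B0 li=∅ lo={d}
  B1 li={d} lo={d}
  B2 li={d} lo={d}
  B3 li={d} lo={d}
  B4 li={d} lo={d}

live-out(B0) = ["d"]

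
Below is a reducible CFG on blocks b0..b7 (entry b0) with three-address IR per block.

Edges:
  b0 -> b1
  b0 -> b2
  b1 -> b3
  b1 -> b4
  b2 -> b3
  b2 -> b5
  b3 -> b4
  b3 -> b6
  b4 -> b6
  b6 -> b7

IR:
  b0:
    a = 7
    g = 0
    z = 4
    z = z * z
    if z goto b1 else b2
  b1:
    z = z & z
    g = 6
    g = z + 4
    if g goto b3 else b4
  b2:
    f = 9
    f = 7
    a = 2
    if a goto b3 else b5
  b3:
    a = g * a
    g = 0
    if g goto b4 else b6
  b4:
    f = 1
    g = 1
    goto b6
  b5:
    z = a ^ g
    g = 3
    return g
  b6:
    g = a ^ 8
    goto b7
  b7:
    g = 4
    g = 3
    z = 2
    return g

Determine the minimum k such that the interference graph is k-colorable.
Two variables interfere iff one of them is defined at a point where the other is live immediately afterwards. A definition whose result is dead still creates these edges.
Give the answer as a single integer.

Per-block:
  b0 def {a,g,z} use ∅
  b1 def {g,z} use {z}
  b2 def {a,f} use ∅
  b3 def {a,g} use {a,g}
  b4 def {f,g} use ∅
  b5 def {g,z} use {a,g}
  b6 def {g} use {a}
  b7 def {g,z} use ∅

Liveness:
  live b0: ∅→{a,g,z}
  live b1: {a,z}→{a,g}
  live b2: {g}→{a,g}
  live b3: {a,g}→{a}
  live b4: {a}→{a}
  live b5: {a,g}→∅
  live b6: {a}→∅
  live b7: ∅→∅

Interference:
  a: {f,g,z}
  f: {a,g}
  g: {a,f,z}
  z: {a,g}

Registers:
  {a,f,g} pairwise interfere (3-clique) ⇒ χ ≥ 3
  assign a→r0 f→r2 g→r1 z→r2 — no edge inside a register ⇒ χ ≤ 3
  χ = 3

Answer: 3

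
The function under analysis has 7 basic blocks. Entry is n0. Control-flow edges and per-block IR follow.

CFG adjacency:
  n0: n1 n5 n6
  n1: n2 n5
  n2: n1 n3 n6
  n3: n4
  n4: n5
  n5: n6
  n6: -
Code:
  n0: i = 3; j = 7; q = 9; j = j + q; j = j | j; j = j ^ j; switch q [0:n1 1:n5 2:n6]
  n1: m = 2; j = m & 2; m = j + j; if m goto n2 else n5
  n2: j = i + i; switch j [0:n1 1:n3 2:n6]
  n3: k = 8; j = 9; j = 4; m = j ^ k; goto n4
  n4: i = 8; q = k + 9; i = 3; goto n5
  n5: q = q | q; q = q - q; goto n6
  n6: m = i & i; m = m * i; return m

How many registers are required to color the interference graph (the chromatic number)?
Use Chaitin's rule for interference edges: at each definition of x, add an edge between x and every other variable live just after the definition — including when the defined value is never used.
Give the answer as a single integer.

Block summaries:
  n0 def {i,j,q} use ∅
  n1 def {j,m} use ∅
  n2 def {j} use {i}
  n3 def {j,k,m} use ∅
  n4 def {i,q} use {k}
  n5 def {q} use {q}
  n6 def {m} use {i}

Liveness:
  n0: in=∅ out={i,q}
  n1: in={i,q} out={i,q}
  n2: in={i,q} out={i,q}
  n3: in=∅ out={k}
  n4: in={k} out={i,q}
  n5: in={i,q} out={i}
  n6: in={i} out=∅

Interference:
  i — {j,k,m,q}
  j — {i,k,q}
  k — {i,j,m}
  m — {i,k,q}
  q — {i,j,m}

Registers:
  lower bound: {i,j,k} mutually conflict ⇒ χ ≥ 3
  3-colouring: R0={i}  R1={j,m}  R2={k,q}
  χ = 3

Answer: 3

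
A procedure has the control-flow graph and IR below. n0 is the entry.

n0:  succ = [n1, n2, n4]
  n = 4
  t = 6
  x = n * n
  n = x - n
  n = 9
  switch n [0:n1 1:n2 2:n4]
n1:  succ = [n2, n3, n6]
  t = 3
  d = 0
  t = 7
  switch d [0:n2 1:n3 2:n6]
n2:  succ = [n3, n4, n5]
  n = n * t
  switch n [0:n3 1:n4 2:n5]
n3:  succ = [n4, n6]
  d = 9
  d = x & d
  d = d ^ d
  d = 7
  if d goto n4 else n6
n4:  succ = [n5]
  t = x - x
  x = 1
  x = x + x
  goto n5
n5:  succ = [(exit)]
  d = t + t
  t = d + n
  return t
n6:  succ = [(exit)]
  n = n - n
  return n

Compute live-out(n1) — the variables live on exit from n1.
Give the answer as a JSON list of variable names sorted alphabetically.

Answer: ["n", "t", "x"]

Working:
Per-block:
  n0 def {n,t,x} use ∅
  n1 def {d,t} use ∅
  n2 def {n} use {n,t}
  n3 def {d} use {x}
  n4 def {t,x} use {x}
  n5 def {d,t} use {n,t}
  n6 def {n} use {n}

Liveness:
  n0: in=∅ out={n,t,x}
  n1: in={n,x} out={n,t,x}
  n2: in={n,t,x} out={n,t,x}
  n3: in={n,x} out={n,x}
  n4: in={n,x} out={n,t}
  n5: in={n,t} out=∅
  n6: in={n} out=∅

live-out(n1) = ["n", "t", "x"]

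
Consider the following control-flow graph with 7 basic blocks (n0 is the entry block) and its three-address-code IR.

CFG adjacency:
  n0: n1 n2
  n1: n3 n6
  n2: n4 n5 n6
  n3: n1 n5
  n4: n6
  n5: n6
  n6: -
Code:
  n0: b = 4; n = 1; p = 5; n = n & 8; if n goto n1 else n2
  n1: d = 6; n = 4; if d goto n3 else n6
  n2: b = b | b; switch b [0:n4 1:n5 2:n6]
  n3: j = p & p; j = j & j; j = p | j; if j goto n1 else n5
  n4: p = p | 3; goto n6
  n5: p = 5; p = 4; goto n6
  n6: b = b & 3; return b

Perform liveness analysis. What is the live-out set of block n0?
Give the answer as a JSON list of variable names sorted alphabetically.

def/use:
  n0 def {b,n,p} use ∅
  n1 def {d,n} use ∅
  n2 def {b} use {b}
  n3 def {j} use {p}
  n4 def {p} use {p}
  n5 def {p} use ∅
  n6 def {b} use {b}

Liveness:
  n0 li=∅ lo={b,p}
  n1 li={b,p} lo={b,p}
  n2 li={b,p} lo={b,p}
  n3 li={b,p} lo={b,p}
  n4 li={b,p} lo={b}
  n5 li={b} lo={b}
  n6 li={b} lo=∅

live-out(n0) = ["b", "p"]

Answer: ["b", "p"]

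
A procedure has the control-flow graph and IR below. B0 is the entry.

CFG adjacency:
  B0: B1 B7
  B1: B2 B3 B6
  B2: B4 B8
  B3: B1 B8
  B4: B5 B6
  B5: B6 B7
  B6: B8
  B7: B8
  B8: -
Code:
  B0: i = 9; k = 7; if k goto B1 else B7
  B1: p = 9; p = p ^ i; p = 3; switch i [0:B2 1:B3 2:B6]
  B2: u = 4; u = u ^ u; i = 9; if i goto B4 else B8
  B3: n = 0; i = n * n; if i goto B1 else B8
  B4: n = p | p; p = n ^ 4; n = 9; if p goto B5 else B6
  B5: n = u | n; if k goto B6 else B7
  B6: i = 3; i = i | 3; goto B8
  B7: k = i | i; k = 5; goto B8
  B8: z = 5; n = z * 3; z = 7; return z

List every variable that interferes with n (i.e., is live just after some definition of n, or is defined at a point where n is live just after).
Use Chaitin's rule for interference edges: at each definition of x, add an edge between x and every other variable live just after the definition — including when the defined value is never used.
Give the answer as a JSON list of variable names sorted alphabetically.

Block summaries:
  B0: {i,k} / ∅
  B1: {p} / {i}
  B2: {i,u} / ∅
  B3: {i,n} / ∅
  B4: {n,p} / {p}
  B5: {n} / {k,n,u}
  B6: {i} / ∅
  B7: {k} / {i}
  B8: {n,z} / ∅

Backward fixpoint:
  B0 li=∅ lo={i,k}
  B1 li={i,k} lo={k,p}
  B2 li={k,p} lo={i,k,p,u}
  B3 li={k} lo={i,k}
  B4 li={i,k,p,u} lo={i,k,n,u}
  B5 li={i,k,n,u} lo={i}
  B6 li=∅ lo=∅
  B7 li={i} lo=∅
  B8 li=∅ lo=∅

Conflict graph:
  i — {k,n,p,u}
  k — {i,n,p,u}
  n — {i,k,p,u}
  p — {i,k,n,u}
  u — {i,k,n,p}
  z — ∅

N(n) = ["i", "k", "p", "u"]

Answer: ["i", "k", "p", "u"]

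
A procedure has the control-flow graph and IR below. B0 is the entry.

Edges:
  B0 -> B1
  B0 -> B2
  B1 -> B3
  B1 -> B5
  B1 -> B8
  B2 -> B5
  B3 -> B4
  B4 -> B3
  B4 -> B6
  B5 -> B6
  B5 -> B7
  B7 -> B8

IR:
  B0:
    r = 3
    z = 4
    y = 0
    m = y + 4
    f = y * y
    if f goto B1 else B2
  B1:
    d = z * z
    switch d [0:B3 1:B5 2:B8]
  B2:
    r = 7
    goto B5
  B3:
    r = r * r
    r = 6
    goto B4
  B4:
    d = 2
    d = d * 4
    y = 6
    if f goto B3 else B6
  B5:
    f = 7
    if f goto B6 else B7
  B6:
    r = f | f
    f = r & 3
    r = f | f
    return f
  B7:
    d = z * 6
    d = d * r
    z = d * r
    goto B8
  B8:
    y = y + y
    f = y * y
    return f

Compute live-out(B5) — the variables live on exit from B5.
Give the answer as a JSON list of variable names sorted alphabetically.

Block summaries:
  B0: {f,m,r,y,z} / ∅
  B1: {d} / {z}
  B2: {r} / ∅
  B3: {r} / {r}
  B4: {d,y} / {f}
  B5: {f} / ∅
  B6: {f,r} / {f}
  B7: {d,z} / {r,z}
  B8: {f,y} / {y}

Backward fixpoint:
  live B0: ∅→{f,r,y,z}
  live B1: {f,r,y,z}→{f,r,y,z}
  live B2: {y,z}→{r,y,z}
  live B3: {f,r}→{f,r}
  live B4: {f,r}→{f,r}
  live B5: {r,y,z}→{f,r,y,z}
  live B6: {f}→∅
  live B7: {r,y,z}→{y}
  live B8: {y}→∅

live-out(B5) = ["f", "r", "y", "z"]

Answer: ["f", "r", "y", "z"]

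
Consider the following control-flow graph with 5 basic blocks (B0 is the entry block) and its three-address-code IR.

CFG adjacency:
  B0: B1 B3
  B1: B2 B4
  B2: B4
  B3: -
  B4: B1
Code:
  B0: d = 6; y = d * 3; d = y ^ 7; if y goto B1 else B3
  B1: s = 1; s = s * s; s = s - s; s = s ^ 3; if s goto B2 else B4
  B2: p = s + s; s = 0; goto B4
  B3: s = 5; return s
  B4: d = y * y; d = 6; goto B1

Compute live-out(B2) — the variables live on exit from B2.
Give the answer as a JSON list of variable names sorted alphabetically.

Block summaries:
  B0: def={d,y} ue=∅
  B1: def={s} ue=∅
  B2: def={p,s} ue={s}
  B3: def={s} ue=∅
  B4: def={d} ue={y}

Backward fixpoint:
  B0: in=∅ out={y}
  B1: in={y} out={s,y}
  B2: in={s,y} out={y}
  B3: in=∅ out=∅
  B4: in={y} out={y}

live-out(B2) = ["y"]

Answer: ["y"]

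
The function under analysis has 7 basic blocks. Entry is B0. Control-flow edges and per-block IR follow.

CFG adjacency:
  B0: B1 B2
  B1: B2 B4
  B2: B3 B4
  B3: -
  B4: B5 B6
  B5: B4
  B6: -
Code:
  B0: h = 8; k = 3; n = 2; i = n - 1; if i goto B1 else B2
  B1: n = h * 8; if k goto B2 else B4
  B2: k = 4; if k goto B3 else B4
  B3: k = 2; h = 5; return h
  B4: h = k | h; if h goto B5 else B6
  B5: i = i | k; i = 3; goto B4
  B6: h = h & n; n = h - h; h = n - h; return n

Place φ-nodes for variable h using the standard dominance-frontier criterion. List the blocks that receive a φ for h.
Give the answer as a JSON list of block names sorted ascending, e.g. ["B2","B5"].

idom tree: B1←B0 B2←B0 B3←B2 B4←B0 B5←B4 B6←B4
Join-block Dom:
  B2: preds {B0,B1}: {B0} ∩ {B0,B1} = {B0}; idom=B0
  B4: preds {B1,B2,B5}: {B0,B1} ∩ {B0,B2} ∩ {B0,B4,B5} = {B0}; idom=B0

DF derivation:
  B2←B0: walk · to B0
  B2←B1: walk B1 to B0
  B4←B1: walk B1 to B0
  B4←B2: walk B2 to B0
  B4←B5: walk B5→B4 to B0
  DF(B0)=∅
  DF(B1)={B2,B4}
  DF(B2)={B4}
  DF(B3)=∅
  DF(B4)={B4}
  DF(B5)={B4}
  DF(B6)=∅

φ for h: defs {B0,B3,B4,B6}
  DF⁺ = {B4}

Answer: ["B4"]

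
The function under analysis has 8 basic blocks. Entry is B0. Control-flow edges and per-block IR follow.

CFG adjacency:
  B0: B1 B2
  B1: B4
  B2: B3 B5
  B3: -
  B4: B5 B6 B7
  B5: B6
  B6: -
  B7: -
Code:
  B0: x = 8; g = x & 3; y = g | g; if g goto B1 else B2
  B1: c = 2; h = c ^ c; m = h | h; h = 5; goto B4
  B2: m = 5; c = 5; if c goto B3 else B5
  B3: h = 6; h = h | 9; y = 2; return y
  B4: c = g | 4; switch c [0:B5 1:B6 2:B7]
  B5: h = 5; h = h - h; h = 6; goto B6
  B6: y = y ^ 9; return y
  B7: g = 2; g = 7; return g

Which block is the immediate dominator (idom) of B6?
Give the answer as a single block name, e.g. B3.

idom tree: B1←B0 B2←B0 B3←B2 B4←B1 B5←B0 B6←B0 B7←B4
Join-block Dom:
  B5: preds {B2,B4}: {B0,B2} ∩ {B0,B1,B4} = {B0}; idom=B0
  B6: preds {B4,B5}: {B0,B1,B4} ∩ {B0,B5} = {B0}; idom=B0

idom(B6) = B0

Answer: B0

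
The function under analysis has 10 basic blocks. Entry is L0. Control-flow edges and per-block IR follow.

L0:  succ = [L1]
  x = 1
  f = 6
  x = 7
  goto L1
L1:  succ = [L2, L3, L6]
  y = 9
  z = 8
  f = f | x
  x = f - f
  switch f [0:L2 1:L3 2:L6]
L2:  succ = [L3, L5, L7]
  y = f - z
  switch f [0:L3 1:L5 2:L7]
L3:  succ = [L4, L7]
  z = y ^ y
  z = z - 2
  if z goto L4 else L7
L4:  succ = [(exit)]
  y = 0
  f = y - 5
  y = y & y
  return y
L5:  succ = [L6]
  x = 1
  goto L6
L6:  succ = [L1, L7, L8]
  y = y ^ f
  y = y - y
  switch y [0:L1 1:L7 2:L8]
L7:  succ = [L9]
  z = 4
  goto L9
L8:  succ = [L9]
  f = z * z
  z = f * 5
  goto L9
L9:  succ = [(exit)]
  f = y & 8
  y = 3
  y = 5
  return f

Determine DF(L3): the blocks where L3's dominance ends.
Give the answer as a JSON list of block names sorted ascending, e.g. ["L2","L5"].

idom tree: L1←L0 L2←L1 L3←L1 L4←L3 L5←L2 L6←L1 L7←L1 L8←L6 L9←L1
Join-block Dom:
  L1: preds {L0,L6}: {L0} ∩ {L0,L1,L6} = {L0}; idom=L0
  L3: preds {L1,L2}: {L0,L1} ∩ {L0,L1,L2} = {L0,L1}; idom=L1
  L6: preds {L1,L5}: {L0,L1} ∩ {L0,L1,L2,L5} = {L0,L1}; idom=L1
  L7: preds {L2,L3,L6}: {L0,L1,L2} ∩ {L0,L1,L3} ∩ {L0,L1,L6} = {L0,L1}; idom=L1
  L9: preds {L7,L8}: {L0,L1,L7} ∩ {L0,L1,L6,L8} = {L0,L1}; idom=L1

DF derivation:
  join L1 pred L0: · stop@L0
  join L1 pred L6: L6→L1 stop@L0
  join L3 pred L1: · stop@L1
  join L3 pred L2: L2 stop@L1
  join L6 pred L1: · stop@L1
  join L6 pred L5: L5→L2 stop@L1
  join L7 pred L2: L2 stop@L1
  join L7 pred L3: L3 stop@L1
  join L7 pred L6: L6 stop@L1
  join L9 pred L7: L7 stop@L1
  join L9 pred L8: L8→L6 stop@L1
  L0: DF=∅
  L1: DF={L1}
  L2: DF={L3,L6,L7}
  L3: DF={L7}
  L4: DF=∅
  L5: DF={L6}
  L6: DF={L1,L7,L9}
  L7: DF={L9}
  L8: DF={L9}
  L9: DF=∅

DF(L3) = ["L7"]

Answer: ["L7"]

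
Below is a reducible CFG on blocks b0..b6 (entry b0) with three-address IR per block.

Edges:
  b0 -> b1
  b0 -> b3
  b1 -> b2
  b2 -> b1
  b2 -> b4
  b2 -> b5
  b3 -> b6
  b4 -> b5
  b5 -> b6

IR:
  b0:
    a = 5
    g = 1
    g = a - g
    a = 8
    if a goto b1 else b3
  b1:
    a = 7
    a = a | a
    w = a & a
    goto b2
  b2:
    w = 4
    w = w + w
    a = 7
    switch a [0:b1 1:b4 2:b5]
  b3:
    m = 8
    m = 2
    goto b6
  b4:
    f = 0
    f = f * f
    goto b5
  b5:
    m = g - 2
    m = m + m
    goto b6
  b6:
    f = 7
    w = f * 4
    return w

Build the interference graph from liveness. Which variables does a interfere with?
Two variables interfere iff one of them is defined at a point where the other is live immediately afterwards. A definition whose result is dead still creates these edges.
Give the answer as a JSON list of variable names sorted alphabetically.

Answer: ["g"]

Working:
def/use:
  b0: {a,g} / ∅
  b1: {a,w} / ∅
  b2: {a,w} / ∅
  b3: {m} / ∅
  b4: {f} / ∅
  b5: {m} / {g}
  b6: {f,w} / ∅

Liveness:
  b0: in=∅ out={g}
  b1: in={g} out={g}
  b2: in={g} out={g}
  b3: in=∅ out=∅
  b4: in={g} out={g}
  b5: in={g} out=∅
  b6: in=∅ out=∅

Interfere edges:
  a: {g}
  f: {g}
  g: {a,f,w}
  m: ∅
  w: {g}

N(a) = ["g"]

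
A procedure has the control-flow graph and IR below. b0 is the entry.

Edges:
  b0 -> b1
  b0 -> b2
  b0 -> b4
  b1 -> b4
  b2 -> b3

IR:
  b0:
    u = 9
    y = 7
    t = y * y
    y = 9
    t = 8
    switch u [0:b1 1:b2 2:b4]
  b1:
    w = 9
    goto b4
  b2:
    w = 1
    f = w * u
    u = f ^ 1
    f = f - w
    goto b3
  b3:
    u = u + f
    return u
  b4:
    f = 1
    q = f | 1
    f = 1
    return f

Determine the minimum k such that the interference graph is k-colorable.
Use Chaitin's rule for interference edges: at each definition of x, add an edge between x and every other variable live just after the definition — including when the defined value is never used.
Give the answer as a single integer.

Answer: 3

Analysis:
def/use:
  b0 def {t,u,y} use ∅
  b1 def {w} use ∅
  b2 def {f,u,w} use {u}
  b3 def {u} use {f,u}
  b4 def {f,q} use ∅

Live sets:
  live b0: ∅→{u}
  live b1: ∅→∅
  live b2: {u}→{f,u}
  live b3: {f,u}→∅
  live b4: ∅→∅

Conflict graph:
  f — {u,w}
  q — ∅
  t — {u}
  u — {f,t,w,y}
  w — {f,u}
  y — {u}

Chromatic number:
  {f,u,w} pairwise interfere (3-clique) ⇒ χ ≥ 3
  3-colouring: r0={q,u}  r1={f,t,y}  r2={w}
  χ = 3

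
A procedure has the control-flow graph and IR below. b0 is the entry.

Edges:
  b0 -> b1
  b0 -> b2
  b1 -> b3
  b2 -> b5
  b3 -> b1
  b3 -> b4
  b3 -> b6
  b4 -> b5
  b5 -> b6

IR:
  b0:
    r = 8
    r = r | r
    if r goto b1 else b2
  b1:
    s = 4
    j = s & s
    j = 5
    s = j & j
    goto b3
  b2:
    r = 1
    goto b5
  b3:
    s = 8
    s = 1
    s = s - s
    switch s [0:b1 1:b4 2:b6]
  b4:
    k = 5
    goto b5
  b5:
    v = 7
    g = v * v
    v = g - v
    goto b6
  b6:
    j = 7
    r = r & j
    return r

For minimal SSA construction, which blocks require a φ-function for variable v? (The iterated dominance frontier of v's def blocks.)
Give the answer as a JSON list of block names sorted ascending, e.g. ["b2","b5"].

idom tree: b1←b0 b2←b0 b3←b1 b4←b3 b5←b0 b6←b0
Join-block Dom:
  b1: preds {b0,b3}: {b0} ∩ {b0,b1,b3} = {b0}; idom=b0
  b5: preds {b2,b4}: {b0,b2} ∩ {b0,b1,b3,b4} = {b0}; idom=b0
  b6: preds {b3,b5}: {b0,b1,b3} ∩ {b0,b5} = {b0}; idom=b0

DF walk-up:
  join b1 pred b0: · stop@b0
  join b1 pred b3: b3→b1 stop@b0
  join b5 pred b2: b2 stop@b0
  join b5 pred b4: b4→b3→b1 stop@b0
  join b6 pred b3: b3→b1 stop@b0
  join b6 pred b5: b5 stop@b0
  b0: DF=∅
  b1: DF={b1,b5,b6}
  b2: DF={b5}
  b3: DF={b1,b5,b6}
  b4: DF={b5}
  b5: DF={b6}
  b6: DF=∅

φ for v: defs {b5}
  DF⁺ = {b6}

Answer: ["b6"]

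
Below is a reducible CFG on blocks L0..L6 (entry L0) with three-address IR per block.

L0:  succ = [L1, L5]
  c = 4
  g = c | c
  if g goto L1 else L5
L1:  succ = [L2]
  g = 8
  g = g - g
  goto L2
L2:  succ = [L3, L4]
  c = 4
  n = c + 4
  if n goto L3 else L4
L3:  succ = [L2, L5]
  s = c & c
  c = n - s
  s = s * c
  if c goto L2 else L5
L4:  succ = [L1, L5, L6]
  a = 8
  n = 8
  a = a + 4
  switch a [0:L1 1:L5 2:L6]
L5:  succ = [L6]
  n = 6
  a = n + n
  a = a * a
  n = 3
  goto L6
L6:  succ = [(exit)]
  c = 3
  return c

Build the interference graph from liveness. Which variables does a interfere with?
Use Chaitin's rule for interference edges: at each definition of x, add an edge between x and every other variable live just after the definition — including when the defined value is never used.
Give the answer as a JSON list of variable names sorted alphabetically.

Block summaries:
  L0: {c,g} / ∅
  L1: {g} / ∅
  L2: {c,n} / ∅
  L3: {c,s} / {c,n}
  L4: {a,n} / ∅
  L5: {a,n} / ∅
  L6: {c} / ∅

Live sets:
  live L0: ∅→∅
  live L1: ∅→∅
  live L2: ∅→{c,n}
  live L3: {c,n}→∅
  live L4: ∅→∅
  live L5: ∅→∅
  live L6: ∅→∅

Conflict graph:
  a — {n}
  c — {n,s}
  g — ∅
  n — {a,c,s}
  s — {c,n}

N(a) = ["n"]

Answer: ["n"]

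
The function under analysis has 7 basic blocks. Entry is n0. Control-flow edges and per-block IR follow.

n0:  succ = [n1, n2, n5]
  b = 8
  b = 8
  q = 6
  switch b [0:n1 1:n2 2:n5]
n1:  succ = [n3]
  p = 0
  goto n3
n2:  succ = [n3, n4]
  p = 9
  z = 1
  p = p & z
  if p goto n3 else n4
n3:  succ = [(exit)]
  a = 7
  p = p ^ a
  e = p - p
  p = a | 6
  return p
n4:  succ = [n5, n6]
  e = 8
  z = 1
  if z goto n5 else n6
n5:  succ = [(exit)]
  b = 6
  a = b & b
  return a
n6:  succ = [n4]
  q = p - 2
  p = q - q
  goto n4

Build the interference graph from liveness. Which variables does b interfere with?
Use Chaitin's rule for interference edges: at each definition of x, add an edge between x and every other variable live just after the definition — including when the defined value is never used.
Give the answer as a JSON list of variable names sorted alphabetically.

Block summaries:
  n0: {b,q} / ∅
  n1: {p} / ∅
  n2: {p,z} / ∅
  n3: {a,e,p} / {p}
  n4: {e,z} / ∅
  n5: {a,b} / ∅
  n6: {p,q} / {p}

Live sets:
  n0 li=∅ lo=∅
  n1 li=∅ lo={p}
  n2 li=∅ lo={p}
  n3 li={p} lo=∅
  n4 li={p} lo={p}
  n5 li=∅ lo=∅
  n6 li={p} lo={p}

Interference:
  a: {e,p}
  b: {q}
  e: {a,p}
  p: {a,e,z}
  q: {b}
  z: {p}

N(b) = ["q"]

Answer: ["q"]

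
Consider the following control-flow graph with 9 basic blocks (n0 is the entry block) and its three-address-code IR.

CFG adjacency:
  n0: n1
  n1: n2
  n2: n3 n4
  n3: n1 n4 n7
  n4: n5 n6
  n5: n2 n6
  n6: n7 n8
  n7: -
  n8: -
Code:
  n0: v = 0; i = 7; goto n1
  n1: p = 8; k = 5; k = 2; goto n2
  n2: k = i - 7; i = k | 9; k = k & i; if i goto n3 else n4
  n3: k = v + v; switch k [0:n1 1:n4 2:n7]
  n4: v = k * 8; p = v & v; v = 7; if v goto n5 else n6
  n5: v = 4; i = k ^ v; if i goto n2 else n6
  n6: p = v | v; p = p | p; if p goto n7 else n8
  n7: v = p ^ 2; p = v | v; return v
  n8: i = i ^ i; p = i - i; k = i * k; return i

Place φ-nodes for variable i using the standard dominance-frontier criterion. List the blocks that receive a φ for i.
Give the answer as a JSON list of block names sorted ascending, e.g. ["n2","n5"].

idom tree: n1←n0 n2←n1 n3←n2 n4←n2 n5←n4 n6←n4 n7←n2 n8←n6
Join-block Dom:
  n1: preds {n0,n3}: {n0} ∩ {n0,n1,n2,n3} = {n0}; idom=n0
  n2: preds {n1,n5}: {n0,n1} ∩ {n0,n1,n2,n4,n5} = {n0,n1}; idom=n1
  n4: preds {n2,n3}: {n0,n1,n2} ∩ {n0,n1,n2,n3} = {n0,n1,n2}; idom=n2
  n6: preds {n4,n5}: {n0,n1,n2,n4} ∩ {n0,n1,n2,n4,n5} = {n0,n1,n2,n4}; idom=n4
  n7: preds {n3,n6}: {n0,n1,n2,n3} ∩ {n0,n1,n2,n4,n6} = {n0,n1,n2}; idom=n2

Frontier:
  n1←n0: walk · to n0
  n1←n3: walk n3→n2→n1 to n0
  n2←n1: walk · to n1
  n2←n5: walk n5→n4→n2 to n1
  n4←n2: walk · to n2
  n4←n3: walk n3 to n2
  n6←n4: walk · to n4
  n6←n5: walk n5 to n4
  n7←n3: walk n3 to n2
  n7←n6: walk n6→n4 to n2
  n0 → ∅
  n1 → {n1}
  n2 → {n1,n2}
  n3 → {n1,n4,n7}
  n4 → {n2,n7}
  n5 → {n2,n6}
  n6 → {n7}
  n7 → ∅
  n8 → ∅

φ for i: defs {n0,n2,n5,n8}
  DF⁺ = {n1,n2,n6,n7}

Answer: ["n1", "n2", "n6", "n7"]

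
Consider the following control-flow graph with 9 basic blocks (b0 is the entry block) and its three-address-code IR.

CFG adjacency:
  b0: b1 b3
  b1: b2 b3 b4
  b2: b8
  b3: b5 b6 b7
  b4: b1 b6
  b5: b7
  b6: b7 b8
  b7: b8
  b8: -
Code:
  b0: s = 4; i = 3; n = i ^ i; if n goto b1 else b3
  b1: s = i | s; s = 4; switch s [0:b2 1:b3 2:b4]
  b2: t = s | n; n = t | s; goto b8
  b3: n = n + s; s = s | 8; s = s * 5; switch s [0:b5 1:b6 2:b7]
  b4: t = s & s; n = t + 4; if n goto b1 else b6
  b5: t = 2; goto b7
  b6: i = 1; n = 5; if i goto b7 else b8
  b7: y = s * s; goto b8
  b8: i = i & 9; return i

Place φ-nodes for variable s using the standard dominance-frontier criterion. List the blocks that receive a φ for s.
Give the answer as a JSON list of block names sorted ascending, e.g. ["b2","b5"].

Answer: ["b1", "b3", "b6", "b7", "b8"]

Analysis:
idom tree: b1←b0 b2←b1 b3←b0 b4←b1 b5←b3 b6←b0 b7←b0 b8←b0
Dom at joins:
  b1: preds {b0,b4}: {b0} ∩ {b0,b1,b4} = {b0}; idom=b0
  b3: preds {b0,b1}: {b0} ∩ {b0,b1} = {b0}; idom=b0
  b6: preds {b3,b4}: {b0,b3} ∩ {b0,b1,b4} = {b0}; idom=b0
  b7: preds {b3,b5,b6}: {b0,b3} ∩ {b0,b3,b5} ∩ {b0,b6} = {b0}; idom=b0
  b8: preds {b2,b6,b7}: {b0,b1,b2} ∩ {b0,b6} ∩ {b0,b7} = {b0}; idom=b0

Frontier:
  join b1 pred b0: · stop@b0
  join b1 pred b4: b4→b1 stop@b0
  join b3 pred b0: · stop@b0
  join b3 pred b1: b1 stop@b0
  join b6 pred b3: b3 stop@b0
  join b6 pred b4: b4→b1 stop@b0
  join b7 pred b3: b3 stop@b0
  join b7 pred b5: b5→b3 stop@b0
  join b7 pred b6: b6 stop@b0
  join b8 pred b2: b2→b1 stop@b0
  join b8 pred b6: b6 stop@b0
  join b8 pred b7: b7 stop@b0
  b0: DF=∅
  b1: DF={b1,b3,b6,b8}
  b2: DF={b8}
  b3: DF={b6,b7}
  b4: DF={b1,b6}
  b5: DF={b7}
  b6: DF={b7,b8}
  b7: DF={b8}
  b8: DF=∅

φ for s: defs {b0,b1,b3}
  DF⁺ = {b1,b3,b6,b7,b8}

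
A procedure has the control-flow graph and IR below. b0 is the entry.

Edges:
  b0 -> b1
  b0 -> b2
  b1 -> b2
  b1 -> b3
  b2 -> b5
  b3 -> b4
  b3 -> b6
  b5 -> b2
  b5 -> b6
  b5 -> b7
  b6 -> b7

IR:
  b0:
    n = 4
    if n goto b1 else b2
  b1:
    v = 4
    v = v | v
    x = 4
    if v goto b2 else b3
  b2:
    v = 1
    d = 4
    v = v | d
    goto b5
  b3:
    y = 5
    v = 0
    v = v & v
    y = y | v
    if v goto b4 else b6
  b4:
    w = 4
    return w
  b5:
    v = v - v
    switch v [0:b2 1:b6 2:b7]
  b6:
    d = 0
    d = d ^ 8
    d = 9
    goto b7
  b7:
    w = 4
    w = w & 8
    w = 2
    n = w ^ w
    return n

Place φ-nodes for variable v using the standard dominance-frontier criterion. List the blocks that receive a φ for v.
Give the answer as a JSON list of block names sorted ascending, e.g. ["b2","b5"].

idom tree: b1←b0 b2←b0 b3←b1 b4←b3 b5←b2 b6←b0 b7←b0
Join-block Dom:
  b2: preds {b0,b1,b5}: {b0} ∩ {b0,b1} ∩ {b0,b2,b5} = {b0}; idom=b0
  b6: preds {b3,b5}: {b0,b1,b3} ∩ {b0,b2,b5} = {b0}; idom=b0
  b7: preds {b5,b6}: {b0,b2,b5} ∩ {b0,b6} = {b0}; idom=b0

DF derivation:
  join b2 pred b0: · stop@b0
  join b2 pred b1: b1 stop@b0
  join b2 pred b5: b5→b2 stop@b0
  join b6 pred b3: b3→b1 stop@b0
  join b6 pred b5: b5→b2 stop@b0
  join b7 pred b5: b5→b2 stop@b0
  join b7 pred b6: b6 stop@b0
  b0: DF=∅
  b1: DF={b2,b6}
  b2: DF={b2,b6,b7}
  b3: DF={b6}
  b4: DF=∅
  b5: DF={b2,b6,b7}
  b6: DF={b7}
  b7: DF=∅

φ for v: defs {b1,b2,b3,b5}
  DF⁺ = {b2,b6,b7}

Answer: ["b2", "b6", "b7"]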